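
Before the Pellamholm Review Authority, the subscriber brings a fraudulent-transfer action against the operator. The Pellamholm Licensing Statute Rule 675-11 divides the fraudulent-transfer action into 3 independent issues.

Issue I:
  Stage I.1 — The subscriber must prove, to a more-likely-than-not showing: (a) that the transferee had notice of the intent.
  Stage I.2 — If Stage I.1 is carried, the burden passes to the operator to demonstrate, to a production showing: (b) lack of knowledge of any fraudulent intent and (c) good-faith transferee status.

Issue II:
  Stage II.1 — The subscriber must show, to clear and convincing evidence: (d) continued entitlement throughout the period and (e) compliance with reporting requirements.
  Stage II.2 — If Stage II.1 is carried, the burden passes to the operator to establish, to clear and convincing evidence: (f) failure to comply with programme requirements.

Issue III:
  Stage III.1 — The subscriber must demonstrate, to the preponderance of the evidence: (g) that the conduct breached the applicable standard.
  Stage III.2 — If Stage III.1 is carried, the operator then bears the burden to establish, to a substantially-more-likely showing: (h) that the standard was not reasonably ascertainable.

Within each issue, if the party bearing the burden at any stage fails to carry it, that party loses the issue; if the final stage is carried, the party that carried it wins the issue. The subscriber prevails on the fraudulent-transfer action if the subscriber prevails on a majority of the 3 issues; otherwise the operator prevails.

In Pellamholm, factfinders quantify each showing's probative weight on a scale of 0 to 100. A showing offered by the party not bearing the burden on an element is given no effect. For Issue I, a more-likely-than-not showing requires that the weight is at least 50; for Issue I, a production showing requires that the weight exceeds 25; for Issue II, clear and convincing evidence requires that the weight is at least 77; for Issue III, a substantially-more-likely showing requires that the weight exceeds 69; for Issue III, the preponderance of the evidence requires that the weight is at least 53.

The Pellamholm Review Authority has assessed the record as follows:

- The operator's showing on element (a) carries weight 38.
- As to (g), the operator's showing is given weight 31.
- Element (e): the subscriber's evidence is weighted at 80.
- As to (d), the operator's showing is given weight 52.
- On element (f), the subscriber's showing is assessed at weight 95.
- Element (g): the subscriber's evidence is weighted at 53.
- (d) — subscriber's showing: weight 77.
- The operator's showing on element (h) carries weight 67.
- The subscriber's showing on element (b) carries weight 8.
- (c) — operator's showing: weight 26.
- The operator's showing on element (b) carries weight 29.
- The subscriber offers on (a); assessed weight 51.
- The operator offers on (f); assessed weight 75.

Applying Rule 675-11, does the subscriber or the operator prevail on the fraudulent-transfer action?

— Issue I —
At Stage I.1 the subscriber must meet a more-likely-than-not showing (weight is at least 50): on (a) the weight is 51 (the operator's 38 is given no effect), which does reach 50, so (a) meets the standard.
  All elements met. The burden passes to the operator.
At Stage I.2 the operator must meet a production showing (weight exceeds 25): on (b) the weight is 29 (the subscriber's 8 is given no effect), which does exceed 25, so (b) meets the standard; on (c) the weight is 26, which does exceed 25, so (c) meets the standard.
  Stage I.2 carried; the final stage is satisfied.
Every stage carried; the operator prevails on this issue.
— Issue II —
At Stage II.1 the subscriber must meet clear and convincing evidence (weight is at least 77): on (d) the weight is 77 (the operator's 52 is given no effect), ≥ 77, so (d) meets the standard; on (e) the weight is 80, which does reach 77, so (e) meets the standard.
  All elements met. The burden passes to the operator.
At Stage II.2 the operator must meet clear and convincing evidence (weight is at least 77): on (f) the weight is 75 (the subscriber's 95 is given no effect), which does not reach 77, so (f) does not meet the standard.
  Not every element is met, so the operator fails to carry Stage II.2.
The analysis ends at Stage II.2; the subscriber prevails on this issue.
— Issue III —
Stage III.1 — burden on subscriber; standard: the preponderance of the evidence (weight is at least 53).
    (g): 53 (operator's 31 disregarded) ≥ 53 [met]
  Stage III.1 is satisfied; the onus moves to the operator.
Stage III.2 — burden on operator; standard: a substantially-more-likely showing (weight exceeds 69).
    (h): 67 ≤ 69 [not met]
  Stage III.2 not carried; the operator fails its burden.
So the subscriber prevails on this issue.
Per-issue: Issue I → operator; Issue II → subscriber; Issue III → subscriber. The subscriber must prevail on a majority of issues; overall, the subscriber prevails.

subscriber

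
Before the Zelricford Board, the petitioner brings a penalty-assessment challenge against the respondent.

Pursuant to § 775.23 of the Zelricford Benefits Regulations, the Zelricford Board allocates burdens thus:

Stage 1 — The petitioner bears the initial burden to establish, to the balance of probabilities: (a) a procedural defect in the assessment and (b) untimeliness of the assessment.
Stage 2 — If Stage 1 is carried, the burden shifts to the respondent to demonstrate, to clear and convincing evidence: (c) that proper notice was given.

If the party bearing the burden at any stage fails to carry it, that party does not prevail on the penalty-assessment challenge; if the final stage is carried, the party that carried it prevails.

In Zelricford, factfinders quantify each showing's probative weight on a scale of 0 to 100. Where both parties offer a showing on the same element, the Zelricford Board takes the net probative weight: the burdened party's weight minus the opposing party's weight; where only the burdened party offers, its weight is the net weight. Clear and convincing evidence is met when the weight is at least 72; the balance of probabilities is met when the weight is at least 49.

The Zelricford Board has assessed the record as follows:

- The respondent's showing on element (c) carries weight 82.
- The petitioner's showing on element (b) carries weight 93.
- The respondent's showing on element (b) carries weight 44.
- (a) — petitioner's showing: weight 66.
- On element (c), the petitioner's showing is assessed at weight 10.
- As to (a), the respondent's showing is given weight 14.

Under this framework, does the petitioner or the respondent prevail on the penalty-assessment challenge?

respondent

Stage 1 (petitioner, the balance of probabilities, weight is at least 49): (a) net 66−14=52 ≥ 49 — meets; (b) net 93−44=49 ≥ 49 — meets.
  The petitioner carries Stage 1; the respondent now bears the burden.
Stage 2 (respondent, clear and convincing evidence, weight is at least 72): (c) net 82−10=72 ≥ 72 — meets.
  The respondent carries the last stage.
All stages carried — the respondent prevails.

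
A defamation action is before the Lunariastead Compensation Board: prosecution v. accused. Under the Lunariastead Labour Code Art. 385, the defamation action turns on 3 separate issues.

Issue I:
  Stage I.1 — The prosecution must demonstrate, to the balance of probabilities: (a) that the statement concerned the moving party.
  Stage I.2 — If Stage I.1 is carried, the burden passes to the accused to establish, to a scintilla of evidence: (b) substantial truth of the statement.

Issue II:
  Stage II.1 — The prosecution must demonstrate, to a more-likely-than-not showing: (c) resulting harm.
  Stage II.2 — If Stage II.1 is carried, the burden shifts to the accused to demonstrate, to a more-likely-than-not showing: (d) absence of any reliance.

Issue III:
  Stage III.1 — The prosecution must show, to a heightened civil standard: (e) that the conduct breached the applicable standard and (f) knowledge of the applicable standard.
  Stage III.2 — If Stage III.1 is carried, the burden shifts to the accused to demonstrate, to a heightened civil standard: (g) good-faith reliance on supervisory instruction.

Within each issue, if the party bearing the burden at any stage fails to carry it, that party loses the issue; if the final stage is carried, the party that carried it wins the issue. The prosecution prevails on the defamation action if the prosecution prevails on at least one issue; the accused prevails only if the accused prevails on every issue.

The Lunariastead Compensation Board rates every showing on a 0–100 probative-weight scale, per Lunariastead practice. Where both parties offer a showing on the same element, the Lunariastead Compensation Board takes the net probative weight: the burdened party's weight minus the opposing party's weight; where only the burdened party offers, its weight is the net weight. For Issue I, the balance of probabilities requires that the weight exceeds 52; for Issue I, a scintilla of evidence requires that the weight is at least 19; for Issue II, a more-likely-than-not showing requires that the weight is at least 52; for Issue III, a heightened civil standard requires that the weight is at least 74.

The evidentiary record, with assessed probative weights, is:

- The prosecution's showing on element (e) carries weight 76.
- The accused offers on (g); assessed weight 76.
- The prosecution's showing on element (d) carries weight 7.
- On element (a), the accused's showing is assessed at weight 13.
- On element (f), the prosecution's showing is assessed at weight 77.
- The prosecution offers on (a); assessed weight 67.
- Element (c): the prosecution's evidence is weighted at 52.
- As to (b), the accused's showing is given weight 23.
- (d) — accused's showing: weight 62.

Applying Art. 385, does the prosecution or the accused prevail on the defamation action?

— Issue I —
Stage I.1 (prosecution, the balance of probabilities, weight exceeds 52): (a) net 67−13=54 > 52 — meets.
  Stage I.1 is satisfied; the onus moves to the accused.
Stage I.2 (accused, a scintilla of evidence, weight is at least 19): (b) 23 ≥ 19 — meets.
  All elements met at the final stage.
All stages carried — the accused prevails on this issue.
— Issue II —
Stage II.1 (prosecution, a more-likely-than-not showing, weight is at least 52): (c) 52 ≥ 52 — meets.
  Stage II.1 is satisfied; the onus moves to the accused.
Stage II.2 (accused, a more-likely-than-not showing, weight is at least 52): (d) net 62−7=55 ≥ 52 — meets.
  Stage II.2 carried; the final stage is satisfied.
With every stage satisfied, the accused prevails on this issue.
— Issue III —
Stage III.1 (prosecution, a heightened civil standard, weight is at least 74): (e) 76 ≥ 74 — meets; (f) 77 ≥ 74 — meets.
  All elements met. The burden passes to the accused.
Stage III.2 (accused, a heightened civil standard, weight is at least 74): (g) 76 ≥ 74 — meets.
  All elements met at the final stage.
All stages carried — the accused prevails on this issue.
Per-issue: Issue I → accused; Issue II → accused; Issue III → accused. The prosecution must prevail on at least one issue; overall, the accused prevails.

accused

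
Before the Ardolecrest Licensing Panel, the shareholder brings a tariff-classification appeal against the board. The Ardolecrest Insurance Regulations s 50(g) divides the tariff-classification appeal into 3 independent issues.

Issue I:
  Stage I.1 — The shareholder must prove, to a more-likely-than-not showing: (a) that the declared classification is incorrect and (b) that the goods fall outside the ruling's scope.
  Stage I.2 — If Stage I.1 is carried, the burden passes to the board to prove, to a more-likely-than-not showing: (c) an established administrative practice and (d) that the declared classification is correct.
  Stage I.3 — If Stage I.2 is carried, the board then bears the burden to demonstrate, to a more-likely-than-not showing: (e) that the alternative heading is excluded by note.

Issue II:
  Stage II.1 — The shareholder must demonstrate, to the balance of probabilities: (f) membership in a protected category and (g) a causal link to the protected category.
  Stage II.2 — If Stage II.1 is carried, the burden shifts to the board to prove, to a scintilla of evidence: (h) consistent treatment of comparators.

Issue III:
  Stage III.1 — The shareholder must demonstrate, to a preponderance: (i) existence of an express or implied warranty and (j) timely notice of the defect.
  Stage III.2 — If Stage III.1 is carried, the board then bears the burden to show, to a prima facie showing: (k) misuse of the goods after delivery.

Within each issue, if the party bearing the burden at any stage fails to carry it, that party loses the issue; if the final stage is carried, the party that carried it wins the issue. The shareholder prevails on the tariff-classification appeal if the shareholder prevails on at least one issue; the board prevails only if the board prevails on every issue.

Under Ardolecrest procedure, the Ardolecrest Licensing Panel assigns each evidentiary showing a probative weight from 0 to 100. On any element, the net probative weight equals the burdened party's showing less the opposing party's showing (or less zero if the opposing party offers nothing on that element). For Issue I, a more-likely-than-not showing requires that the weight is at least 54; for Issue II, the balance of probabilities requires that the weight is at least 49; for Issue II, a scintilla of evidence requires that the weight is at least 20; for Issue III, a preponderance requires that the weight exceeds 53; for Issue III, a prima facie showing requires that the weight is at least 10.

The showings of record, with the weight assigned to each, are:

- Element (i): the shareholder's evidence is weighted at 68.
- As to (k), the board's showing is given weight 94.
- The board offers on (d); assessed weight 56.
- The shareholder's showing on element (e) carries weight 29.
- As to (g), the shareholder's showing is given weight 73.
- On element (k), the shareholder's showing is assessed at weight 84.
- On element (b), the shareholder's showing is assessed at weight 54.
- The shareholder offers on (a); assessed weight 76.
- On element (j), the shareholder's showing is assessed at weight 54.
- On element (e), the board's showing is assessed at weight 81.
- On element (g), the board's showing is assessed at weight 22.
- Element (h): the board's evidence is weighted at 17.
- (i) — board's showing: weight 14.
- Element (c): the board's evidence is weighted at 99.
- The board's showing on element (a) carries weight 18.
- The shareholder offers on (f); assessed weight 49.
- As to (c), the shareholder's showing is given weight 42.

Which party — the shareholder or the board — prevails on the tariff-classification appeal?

shareholder

— Issue I —
Stage I.1 — burden on shareholder; standard: a more-likely-than-not showing (weight is at least 54).
    (a): 76 − 18 = 58 ≥ 54 [met]
    (b): 54 ≥ 54 [met]
  Stage I.1 is satisfied; the onus moves to the board.
Stage I.2 — burden on board; standard: a more-likely-than-not showing (weight is at least 54).
    (c): 99 − 42 = 57 ≥ 54 [met]
    (d): 56 ≥ 54 [met]
  All elements met. The board retains the burden for Stage I.3.
Stage I.3 — burden on board; standard: a more-likely-than-not showing (weight is at least 54).
    (e): 81 − 29 = 52 < 54 [not met]
  The board does not carry Stage I.3.
So the shareholder prevails on this issue.
— Issue II —
Stage II.1 — burden on shareholder; standard: the balance of probabilities (weight is at least 49).
    (f): 49 ≥ 49 [met]
    (g): 73 − 22 = 51 ≥ 49 [met]
  The shareholder carries Stage II.1; the board now bears the burden.
Stage II.2 — burden on board; standard: a scintilla of evidence (weight is at least 20).
    (h): 17 < 20 [not met]
  Stage II.2 not carried; the board fails its burden.
The shareholder prevails on this issue.
— Issue III —
At Stage III.1 the shareholder must meet a preponderance (weight exceeds 53): on (i) the weight is 68 less the opposing 14 gives net 54, which does exceed 53, so (i) meets the standard; on (j) the weight is 54, which does exceed 53, so (j) meets the standard.
  The shareholder carries Stage III.1; the board now bears the burden.
At Stage III.2 the board must meet a prima facie showing (weight is at least 10): on (k) the weight is 94 less the opposing 84 gives net 10, which does reach 10, so (k) meets the standard.
  The board carries the last stage.
Every stage carried; the board prevails on this issue.
Per-issue: Issue I → shareholder; Issue II → shareholder; Issue III → board. The shareholder must prevail on at least one issue; overall, the shareholder prevails.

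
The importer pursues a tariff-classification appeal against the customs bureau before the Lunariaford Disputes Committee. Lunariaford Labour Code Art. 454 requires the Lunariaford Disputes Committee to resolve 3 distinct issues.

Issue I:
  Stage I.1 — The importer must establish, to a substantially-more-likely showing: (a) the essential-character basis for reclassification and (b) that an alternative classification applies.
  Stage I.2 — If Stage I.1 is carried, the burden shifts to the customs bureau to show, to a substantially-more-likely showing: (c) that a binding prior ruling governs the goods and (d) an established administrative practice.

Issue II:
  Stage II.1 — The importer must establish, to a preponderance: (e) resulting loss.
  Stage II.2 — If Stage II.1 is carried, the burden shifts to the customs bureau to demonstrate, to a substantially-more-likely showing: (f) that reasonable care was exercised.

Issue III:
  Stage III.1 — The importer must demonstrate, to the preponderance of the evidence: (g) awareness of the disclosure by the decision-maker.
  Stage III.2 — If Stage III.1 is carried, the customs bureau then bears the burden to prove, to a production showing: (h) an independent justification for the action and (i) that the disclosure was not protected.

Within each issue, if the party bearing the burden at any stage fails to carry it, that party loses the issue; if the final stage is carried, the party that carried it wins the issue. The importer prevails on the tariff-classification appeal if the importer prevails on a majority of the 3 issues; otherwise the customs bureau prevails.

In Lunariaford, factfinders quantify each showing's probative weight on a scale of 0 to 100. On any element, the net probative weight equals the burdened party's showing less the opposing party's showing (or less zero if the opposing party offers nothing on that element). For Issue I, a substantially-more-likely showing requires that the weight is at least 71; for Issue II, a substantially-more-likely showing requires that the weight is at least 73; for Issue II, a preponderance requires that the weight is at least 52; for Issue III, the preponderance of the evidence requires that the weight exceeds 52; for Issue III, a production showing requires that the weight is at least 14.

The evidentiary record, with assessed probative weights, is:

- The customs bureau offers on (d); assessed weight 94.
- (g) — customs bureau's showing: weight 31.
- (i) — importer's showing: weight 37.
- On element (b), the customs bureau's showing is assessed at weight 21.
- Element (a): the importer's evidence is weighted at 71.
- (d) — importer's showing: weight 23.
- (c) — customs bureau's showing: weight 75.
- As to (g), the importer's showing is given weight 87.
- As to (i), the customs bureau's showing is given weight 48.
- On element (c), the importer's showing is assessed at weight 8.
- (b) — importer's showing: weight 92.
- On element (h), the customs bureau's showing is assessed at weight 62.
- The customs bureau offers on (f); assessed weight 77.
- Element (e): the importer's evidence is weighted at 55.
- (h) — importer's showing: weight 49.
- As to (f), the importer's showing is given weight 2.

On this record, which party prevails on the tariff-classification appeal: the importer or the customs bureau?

importer

— Issue I —
Stage I.1 (importer, a substantially-more-likely showing, weight is at least 71): (a) 71 ≥ 71 — meets; (b) net 92−21=71 ≥ 71 — meets.
  The importer carries Stage I.1; the customs bureau now bears the burden.
Stage I.2 (customs bureau, a substantially-more-likely showing, weight is at least 71): (c) net 75−8=67 < 71 — fails; (d) net 94−23=71 ≥ 71 — meets.
  Not every element is met, so the customs bureau fails to carry Stage I.2.
The importer prevails on this issue.
— Issue II —
At Stage II.1 the importer must meet a preponderance (weight is at least 52): on (e) the weight is 55, ≥ 52, so (e) meets the standard.
  Stage II.1 carried; the burden shifts to the customs bureau.
At Stage II.2 the customs bureau must meet a substantially-more-likely showing (weight is at least 73): on (f) the weight is 77 less the opposing 2 gives net 75, ≥ 73, so (f) meets the standard.
  The customs bureau carries the last stage.
Every stage carried; the customs bureau prevails on this issue.
— Issue III —
Stage III.1 (importer, the preponderance of the evidence, weight exceeds 52): (g) net 87−31=56 > 52 — meets.
  The importer carries Stage III.1; the customs bureau now bears the burden.
Stage III.2 (customs bureau, a production showing, weight is at least 14): (h) net 62−49=13 < 14 — fails; (i) net 48−37=11 < 14 — fails.
  Not every element is met, so the customs bureau fails to carry Stage III.2.
So the importer prevails on this issue.
Per-issue: Issue I → importer; Issue II → customs bureau; Issue III → importer. The importer must prevail on a majority of issues; overall, the importer prevails.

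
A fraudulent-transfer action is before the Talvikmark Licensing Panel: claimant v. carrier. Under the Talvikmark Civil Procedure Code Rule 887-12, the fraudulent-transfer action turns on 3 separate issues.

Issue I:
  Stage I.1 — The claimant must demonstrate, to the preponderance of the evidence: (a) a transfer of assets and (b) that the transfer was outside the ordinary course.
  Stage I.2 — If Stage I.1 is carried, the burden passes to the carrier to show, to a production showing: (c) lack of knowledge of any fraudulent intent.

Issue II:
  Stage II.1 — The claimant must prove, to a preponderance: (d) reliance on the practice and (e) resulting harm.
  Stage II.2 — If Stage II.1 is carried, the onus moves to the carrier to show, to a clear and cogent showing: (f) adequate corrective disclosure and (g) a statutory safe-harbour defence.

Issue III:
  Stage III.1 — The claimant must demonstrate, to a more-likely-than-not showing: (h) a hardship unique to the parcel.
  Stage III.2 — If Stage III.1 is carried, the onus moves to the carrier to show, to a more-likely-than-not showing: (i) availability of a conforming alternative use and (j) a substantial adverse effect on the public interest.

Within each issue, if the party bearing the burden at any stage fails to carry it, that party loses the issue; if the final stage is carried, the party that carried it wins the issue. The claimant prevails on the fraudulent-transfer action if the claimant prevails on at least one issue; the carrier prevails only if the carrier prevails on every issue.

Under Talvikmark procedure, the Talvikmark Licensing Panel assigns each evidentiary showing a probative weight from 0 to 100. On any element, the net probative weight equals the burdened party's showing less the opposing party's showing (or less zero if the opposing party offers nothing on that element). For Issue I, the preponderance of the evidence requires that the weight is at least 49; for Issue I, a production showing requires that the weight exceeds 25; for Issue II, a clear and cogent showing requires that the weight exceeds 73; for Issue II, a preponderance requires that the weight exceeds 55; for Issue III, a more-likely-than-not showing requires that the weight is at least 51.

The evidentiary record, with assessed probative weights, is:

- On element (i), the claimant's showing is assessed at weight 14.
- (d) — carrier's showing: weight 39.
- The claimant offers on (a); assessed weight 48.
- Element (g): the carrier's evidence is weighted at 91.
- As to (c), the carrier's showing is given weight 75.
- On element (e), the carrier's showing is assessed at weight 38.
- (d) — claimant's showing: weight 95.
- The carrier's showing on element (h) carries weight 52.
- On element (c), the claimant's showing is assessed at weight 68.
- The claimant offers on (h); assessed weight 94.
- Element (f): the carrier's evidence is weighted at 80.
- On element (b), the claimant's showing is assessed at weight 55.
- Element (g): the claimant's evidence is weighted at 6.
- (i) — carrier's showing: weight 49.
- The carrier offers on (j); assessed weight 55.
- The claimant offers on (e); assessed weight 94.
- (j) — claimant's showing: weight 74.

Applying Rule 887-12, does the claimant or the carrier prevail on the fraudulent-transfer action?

carrier

— Issue I —
Stage I.1 (claimant, the preponderance of the evidence, weight is at least 49): (a) 48 < 49 — fails; (b) 55 ≥ 49 — meets.
  The claimant does not carry Stage I.1.
So the carrier prevails on this issue.
— Issue II —
Stage II.1 (claimant, a preponderance, weight exceeds 55): (d) net 95−39=56 > 55 — meets; (e) net 94−38=56 > 55 — meets.
  Stage II.1 carried; the burden shifts to the carrier.
Stage II.2 (carrier, a clear and cogent showing, weight exceeds 73): (f) 80 > 73 — meets; (g) net 91−6=85 > 73 — meets.
  Stage II.2 carried; the final stage is satisfied.
Every stage carried; the carrier prevails on this issue.
— Issue III —
At Stage III.1 the claimant must meet a more-likely-than-not showing (weight is at least 51): on (h) the weight is 94 less the opposing 52 gives net 42, < 51, so (h) does not meet the standard.
  Stage III.1 not carried; the claimant fails its burden.
So the carrier prevails on this issue.
Per-issue: Issue I → carrier; Issue II → carrier; Issue III → carrier. The claimant must prevail on at least one issue; overall, the carrier prevails.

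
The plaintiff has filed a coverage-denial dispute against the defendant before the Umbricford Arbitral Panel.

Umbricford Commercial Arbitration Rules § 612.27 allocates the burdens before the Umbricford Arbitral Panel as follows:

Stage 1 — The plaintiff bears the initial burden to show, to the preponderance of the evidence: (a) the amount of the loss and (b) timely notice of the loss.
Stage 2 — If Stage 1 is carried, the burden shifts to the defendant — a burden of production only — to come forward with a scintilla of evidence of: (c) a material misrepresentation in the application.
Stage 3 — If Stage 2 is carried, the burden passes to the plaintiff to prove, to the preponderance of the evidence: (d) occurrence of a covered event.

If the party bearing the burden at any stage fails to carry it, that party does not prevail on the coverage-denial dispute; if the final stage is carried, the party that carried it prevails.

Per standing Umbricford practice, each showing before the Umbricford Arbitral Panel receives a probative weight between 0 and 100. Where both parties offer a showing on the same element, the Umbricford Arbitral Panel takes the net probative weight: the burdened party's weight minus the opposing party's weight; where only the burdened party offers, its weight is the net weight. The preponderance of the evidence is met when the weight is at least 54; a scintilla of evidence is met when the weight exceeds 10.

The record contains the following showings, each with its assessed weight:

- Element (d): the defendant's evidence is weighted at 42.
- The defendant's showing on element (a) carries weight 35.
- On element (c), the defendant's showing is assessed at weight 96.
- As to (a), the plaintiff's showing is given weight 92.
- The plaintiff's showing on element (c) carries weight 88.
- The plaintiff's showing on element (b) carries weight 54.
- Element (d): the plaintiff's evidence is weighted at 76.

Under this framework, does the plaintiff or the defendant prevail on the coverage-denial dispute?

Stage 1 (plaintiff, the preponderance of the evidence, weight is at least 54): (a) net 92−35=57 ≥ 54 — meets; (b) 54 ≥ 54 — meets.
  Stage 1 is satisfied; the onus moves to the defendant.
Stage 2 (defendant, a scintilla of evidence, weight exceeds 10): (c) net 96−88=8 ≤ 10 — fails.
  The defendant does not carry Stage 2.
So the plaintiff prevails.

plaintiff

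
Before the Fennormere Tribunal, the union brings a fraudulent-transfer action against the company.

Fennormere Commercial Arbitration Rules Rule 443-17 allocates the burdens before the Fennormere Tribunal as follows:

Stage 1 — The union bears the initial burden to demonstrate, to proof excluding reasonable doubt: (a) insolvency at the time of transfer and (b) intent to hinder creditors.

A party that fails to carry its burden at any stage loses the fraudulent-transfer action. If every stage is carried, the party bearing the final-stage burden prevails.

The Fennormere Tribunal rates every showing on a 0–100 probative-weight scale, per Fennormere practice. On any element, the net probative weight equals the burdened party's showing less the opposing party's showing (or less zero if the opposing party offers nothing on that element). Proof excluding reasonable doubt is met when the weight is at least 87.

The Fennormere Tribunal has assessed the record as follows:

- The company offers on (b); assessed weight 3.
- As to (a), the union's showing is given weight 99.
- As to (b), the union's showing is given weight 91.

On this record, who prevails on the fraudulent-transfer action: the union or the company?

union

Stage 1 — burden on union; standard: proof excluding reasonable doubt (weight is at least 87).
    (a): 99 ≥ 87 [met]
    (b): 91 − 3 = 88 ≥ 87 [met]
  Stage 1 carried; the final stage is satisfied.
With every stage satisfied, the union prevails.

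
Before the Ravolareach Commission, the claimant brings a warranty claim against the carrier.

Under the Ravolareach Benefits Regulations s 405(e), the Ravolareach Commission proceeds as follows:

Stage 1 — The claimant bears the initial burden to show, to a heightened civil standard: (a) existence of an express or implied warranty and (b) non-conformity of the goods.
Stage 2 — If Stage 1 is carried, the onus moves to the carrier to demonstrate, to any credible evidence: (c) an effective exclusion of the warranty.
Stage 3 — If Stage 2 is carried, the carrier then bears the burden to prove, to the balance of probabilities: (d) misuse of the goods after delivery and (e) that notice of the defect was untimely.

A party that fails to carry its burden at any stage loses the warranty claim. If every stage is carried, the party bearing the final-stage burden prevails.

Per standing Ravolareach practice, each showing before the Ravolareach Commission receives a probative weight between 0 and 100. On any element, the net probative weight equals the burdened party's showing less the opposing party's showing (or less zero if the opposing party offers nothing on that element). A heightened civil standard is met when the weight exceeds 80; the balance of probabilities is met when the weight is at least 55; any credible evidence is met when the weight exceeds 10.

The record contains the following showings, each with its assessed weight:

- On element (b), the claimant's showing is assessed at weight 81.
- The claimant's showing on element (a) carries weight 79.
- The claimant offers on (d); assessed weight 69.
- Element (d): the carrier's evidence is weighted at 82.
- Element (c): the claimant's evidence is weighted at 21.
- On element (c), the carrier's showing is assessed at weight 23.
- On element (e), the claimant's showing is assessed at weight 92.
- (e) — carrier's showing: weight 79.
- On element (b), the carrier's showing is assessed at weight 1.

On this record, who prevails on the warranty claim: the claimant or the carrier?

carrier

Stage 1 — burden on claimant; standard: a heightened civil standard (weight exceeds 80).
    (a): 79 ≤ 80 [not met]
    (b): 81 − 1 = 80 ≤ 80 [not met]
  Stage 1 not carried; the claimant fails its burden.
So the carrier prevails.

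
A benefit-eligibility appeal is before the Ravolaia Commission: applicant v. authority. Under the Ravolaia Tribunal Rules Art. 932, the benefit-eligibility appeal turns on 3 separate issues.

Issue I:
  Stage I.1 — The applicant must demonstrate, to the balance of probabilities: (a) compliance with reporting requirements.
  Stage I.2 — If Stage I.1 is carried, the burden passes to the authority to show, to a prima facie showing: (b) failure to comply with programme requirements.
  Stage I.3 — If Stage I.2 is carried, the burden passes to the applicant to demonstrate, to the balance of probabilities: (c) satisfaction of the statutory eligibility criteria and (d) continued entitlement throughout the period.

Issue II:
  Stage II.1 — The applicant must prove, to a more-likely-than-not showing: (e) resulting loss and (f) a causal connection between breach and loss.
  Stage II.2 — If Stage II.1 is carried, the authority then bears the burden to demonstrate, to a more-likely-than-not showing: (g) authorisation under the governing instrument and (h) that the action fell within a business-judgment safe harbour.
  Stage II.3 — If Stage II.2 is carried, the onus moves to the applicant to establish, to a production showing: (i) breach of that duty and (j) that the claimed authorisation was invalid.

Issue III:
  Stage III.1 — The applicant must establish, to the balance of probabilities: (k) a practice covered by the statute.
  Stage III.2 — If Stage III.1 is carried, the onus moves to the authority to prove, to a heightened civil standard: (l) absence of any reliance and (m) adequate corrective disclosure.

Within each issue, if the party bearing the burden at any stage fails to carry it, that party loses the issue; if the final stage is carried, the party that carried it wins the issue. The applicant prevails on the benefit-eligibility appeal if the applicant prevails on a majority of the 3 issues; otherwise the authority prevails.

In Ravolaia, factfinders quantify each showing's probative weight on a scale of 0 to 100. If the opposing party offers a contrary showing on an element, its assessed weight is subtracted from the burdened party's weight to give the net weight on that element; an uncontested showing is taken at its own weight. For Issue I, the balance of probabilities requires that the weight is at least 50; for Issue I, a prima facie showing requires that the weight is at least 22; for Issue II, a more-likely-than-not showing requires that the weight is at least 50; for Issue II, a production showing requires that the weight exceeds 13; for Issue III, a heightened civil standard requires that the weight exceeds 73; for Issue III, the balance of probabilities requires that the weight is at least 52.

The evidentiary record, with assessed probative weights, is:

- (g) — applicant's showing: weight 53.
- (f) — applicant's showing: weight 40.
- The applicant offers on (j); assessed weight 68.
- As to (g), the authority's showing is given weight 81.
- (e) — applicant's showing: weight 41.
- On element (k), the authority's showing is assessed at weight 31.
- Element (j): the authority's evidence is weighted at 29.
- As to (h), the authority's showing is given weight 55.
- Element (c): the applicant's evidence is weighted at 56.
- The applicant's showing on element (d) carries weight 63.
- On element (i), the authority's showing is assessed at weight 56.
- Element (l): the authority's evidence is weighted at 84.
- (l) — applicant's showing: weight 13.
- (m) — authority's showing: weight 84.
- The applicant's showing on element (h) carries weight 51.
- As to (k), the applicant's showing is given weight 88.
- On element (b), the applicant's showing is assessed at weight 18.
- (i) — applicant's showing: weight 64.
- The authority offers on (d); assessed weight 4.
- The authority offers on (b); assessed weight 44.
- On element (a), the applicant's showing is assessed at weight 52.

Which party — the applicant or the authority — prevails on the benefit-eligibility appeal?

— Issue I —
At Stage I.1 the applicant must meet the balance of probabilities (weight is at least 50): on (a) the weight is 52, which does reach 50, so (a) meets the standard.
  Stage I.1 is satisfied; the onus moves to the authority.
At Stage I.2 the authority must meet a prima facie showing (weight is at least 22): on (b) the weight is 44 less the opposing 18 gives net 26, ≥ 22, so (b) meets the standard.
  Stage I.2 is satisfied; the onus moves to the applicant.
At Stage I.3 the applicant must meet the balance of probabilities (weight is at least 50): on (c) the weight is 56, ≥ 50, so (c) meets the standard; on (d) the weight is 63 less the opposing 4 gives net 59, which does reach 50, so (d) meets the standard.
  Stage I.3 carried; the final stage is satisfied.
With every stage satisfied, the applicant prevails on this issue.
— Issue II —
Stage II.1 (applicant, a more-likely-than-not showing, weight is at least 50): (e) 41 < 50 — fails; (f) 40 < 50 — fails.
  Stage II.1 not carried; the applicant fails its burden.
So the authority prevails on this issue.
— Issue III —
Stage III.1 — burden on applicant; standard: the balance of probabilities (weight is at least 52).
    (k): 88 − 31 = 57 ≥ 52 [met]
  Stage III.1 is satisfied; the onus moves to the authority.
Stage III.2 — burden on authority; standard: a heightened civil standard (weight exceeds 73).
    (l): 84 − 13 = 71 ≤ 73 [not met]
    (m): 84 > 73 [met]
  Not every element is met, so the authority fails to carry Stage III.2.
The applicant prevails on this issue.
Per-issue: Issue I → applicant; Issue II → authority; Issue III → applicant. The applicant must prevail on a majority of issues; overall, the applicant prevails.

applicant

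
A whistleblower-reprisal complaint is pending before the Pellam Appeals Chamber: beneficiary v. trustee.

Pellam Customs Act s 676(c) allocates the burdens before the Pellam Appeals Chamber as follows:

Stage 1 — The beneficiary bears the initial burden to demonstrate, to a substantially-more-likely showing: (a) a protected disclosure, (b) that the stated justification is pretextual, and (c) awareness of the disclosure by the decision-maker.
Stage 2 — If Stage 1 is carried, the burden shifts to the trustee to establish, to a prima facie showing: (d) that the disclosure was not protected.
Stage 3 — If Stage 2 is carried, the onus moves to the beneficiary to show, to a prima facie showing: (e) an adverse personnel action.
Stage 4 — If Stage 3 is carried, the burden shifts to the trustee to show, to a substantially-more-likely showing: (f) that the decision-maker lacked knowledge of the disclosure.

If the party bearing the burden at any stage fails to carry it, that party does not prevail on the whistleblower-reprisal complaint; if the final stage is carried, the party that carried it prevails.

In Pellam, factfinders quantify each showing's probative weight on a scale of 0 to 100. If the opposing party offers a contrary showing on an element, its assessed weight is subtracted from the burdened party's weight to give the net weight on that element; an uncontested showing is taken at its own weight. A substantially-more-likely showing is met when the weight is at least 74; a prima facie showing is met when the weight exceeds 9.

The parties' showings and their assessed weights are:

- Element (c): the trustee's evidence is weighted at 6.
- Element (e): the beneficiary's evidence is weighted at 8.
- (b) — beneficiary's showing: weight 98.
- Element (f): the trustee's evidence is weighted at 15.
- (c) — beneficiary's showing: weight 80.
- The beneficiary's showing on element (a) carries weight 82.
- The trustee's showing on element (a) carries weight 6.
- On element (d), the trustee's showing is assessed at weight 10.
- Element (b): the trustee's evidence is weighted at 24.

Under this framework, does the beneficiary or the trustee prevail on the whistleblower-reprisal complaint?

trustee

At Stage 1 the beneficiary must meet a substantially-more-likely showing (weight is at least 74): on (a) the weight is 82 less the opposing 6 gives net 76, ≥ 74, so (a) meets the standard; on (b) the weight is 98 less the opposing 24 gives net 74, ≥ 74, so (b) meets the standard; on (c) the weight is 80 less the opposing 6 gives net 74, which does reach 74, so (c) meets the standard.
  Stage 1 carried; the burden shifts to the trustee.
At Stage 2 the trustee must meet a prima facie showing (weight exceeds 9): on (d) the weight is 10, which does exceed 9, so (d) meets the standard.
  All elements met. The burden passes to the beneficiary.
At Stage 3 the beneficiary must meet a prima facie showing (weight exceeds 9): on (e) the weight is 8, which does not exceed 9, so (e) does not meet the standard.
  Not every element is met, so the beneficiary fails to carry Stage 3.
So the trustee prevails.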